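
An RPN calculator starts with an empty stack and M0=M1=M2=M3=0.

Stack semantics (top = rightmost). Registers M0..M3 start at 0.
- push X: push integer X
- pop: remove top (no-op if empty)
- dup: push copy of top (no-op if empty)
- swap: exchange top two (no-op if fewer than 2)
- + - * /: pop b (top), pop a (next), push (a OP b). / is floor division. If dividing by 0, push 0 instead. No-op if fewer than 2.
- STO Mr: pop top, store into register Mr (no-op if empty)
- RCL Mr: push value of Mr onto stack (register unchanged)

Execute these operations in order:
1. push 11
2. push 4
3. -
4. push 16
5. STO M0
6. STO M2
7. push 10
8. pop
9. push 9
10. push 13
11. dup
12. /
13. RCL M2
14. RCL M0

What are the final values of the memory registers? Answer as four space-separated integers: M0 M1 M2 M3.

Answer: 16 0 7 0

Derivation:
After op 1 (push 11): stack=[11] mem=[0,0,0,0]
After op 2 (push 4): stack=[11,4] mem=[0,0,0,0]
After op 3 (-): stack=[7] mem=[0,0,0,0]
After op 4 (push 16): stack=[7,16] mem=[0,0,0,0]
After op 5 (STO M0): stack=[7] mem=[16,0,0,0]
After op 6 (STO M2): stack=[empty] mem=[16,0,7,0]
After op 7 (push 10): stack=[10] mem=[16,0,7,0]
After op 8 (pop): stack=[empty] mem=[16,0,7,0]
After op 9 (push 9): stack=[9] mem=[16,0,7,0]
After op 10 (push 13): stack=[9,13] mem=[16,0,7,0]
After op 11 (dup): stack=[9,13,13] mem=[16,0,7,0]
After op 12 (/): stack=[9,1] mem=[16,0,7,0]
After op 13 (RCL M2): stack=[9,1,7] mem=[16,0,7,0]
After op 14 (RCL M0): stack=[9,1,7,16] mem=[16,0,7,0]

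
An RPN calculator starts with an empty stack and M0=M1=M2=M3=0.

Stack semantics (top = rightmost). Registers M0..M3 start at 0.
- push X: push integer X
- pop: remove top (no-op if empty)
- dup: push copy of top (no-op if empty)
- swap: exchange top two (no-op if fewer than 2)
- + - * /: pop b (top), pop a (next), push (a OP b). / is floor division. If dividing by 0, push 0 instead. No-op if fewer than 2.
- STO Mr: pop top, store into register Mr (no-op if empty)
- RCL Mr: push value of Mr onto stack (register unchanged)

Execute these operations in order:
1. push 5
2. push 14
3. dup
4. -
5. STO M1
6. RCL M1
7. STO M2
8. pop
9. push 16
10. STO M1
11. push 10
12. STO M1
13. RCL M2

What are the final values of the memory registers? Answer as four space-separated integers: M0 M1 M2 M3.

Answer: 0 10 0 0

Derivation:
After op 1 (push 5): stack=[5] mem=[0,0,0,0]
After op 2 (push 14): stack=[5,14] mem=[0,0,0,0]
After op 3 (dup): stack=[5,14,14] mem=[0,0,0,0]
After op 4 (-): stack=[5,0] mem=[0,0,0,0]
After op 5 (STO M1): stack=[5] mem=[0,0,0,0]
After op 6 (RCL M1): stack=[5,0] mem=[0,0,0,0]
After op 7 (STO M2): stack=[5] mem=[0,0,0,0]
After op 8 (pop): stack=[empty] mem=[0,0,0,0]
After op 9 (push 16): stack=[16] mem=[0,0,0,0]
After op 10 (STO M1): stack=[empty] mem=[0,16,0,0]
After op 11 (push 10): stack=[10] mem=[0,16,0,0]
After op 12 (STO M1): stack=[empty] mem=[0,10,0,0]
After op 13 (RCL M2): stack=[0] mem=[0,10,0,0]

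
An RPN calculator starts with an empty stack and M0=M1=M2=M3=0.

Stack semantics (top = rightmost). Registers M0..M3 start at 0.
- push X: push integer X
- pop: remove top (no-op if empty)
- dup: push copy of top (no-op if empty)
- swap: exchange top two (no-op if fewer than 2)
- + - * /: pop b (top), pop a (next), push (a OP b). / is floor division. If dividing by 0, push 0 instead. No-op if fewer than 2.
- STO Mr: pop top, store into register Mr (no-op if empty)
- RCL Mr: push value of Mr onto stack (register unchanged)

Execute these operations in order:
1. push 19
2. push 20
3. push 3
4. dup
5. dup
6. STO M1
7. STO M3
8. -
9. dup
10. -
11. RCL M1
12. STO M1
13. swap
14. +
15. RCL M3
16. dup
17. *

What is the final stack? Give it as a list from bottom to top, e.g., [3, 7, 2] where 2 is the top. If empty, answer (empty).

After op 1 (push 19): stack=[19] mem=[0,0,0,0]
After op 2 (push 20): stack=[19,20] mem=[0,0,0,0]
After op 3 (push 3): stack=[19,20,3] mem=[0,0,0,0]
After op 4 (dup): stack=[19,20,3,3] mem=[0,0,0,0]
After op 5 (dup): stack=[19,20,3,3,3] mem=[0,0,0,0]
After op 6 (STO M1): stack=[19,20,3,3] mem=[0,3,0,0]
After op 7 (STO M3): stack=[19,20,3] mem=[0,3,0,3]
After op 8 (-): stack=[19,17] mem=[0,3,0,3]
After op 9 (dup): stack=[19,17,17] mem=[0,3,0,3]
After op 10 (-): stack=[19,0] mem=[0,3,0,3]
After op 11 (RCL M1): stack=[19,0,3] mem=[0,3,0,3]
After op 12 (STO M1): stack=[19,0] mem=[0,3,0,3]
After op 13 (swap): stack=[0,19] mem=[0,3,0,3]
After op 14 (+): stack=[19] mem=[0,3,0,3]
After op 15 (RCL M3): stack=[19,3] mem=[0,3,0,3]
After op 16 (dup): stack=[19,3,3] mem=[0,3,0,3]
After op 17 (*): stack=[19,9] mem=[0,3,0,3]

Answer: [19, 9]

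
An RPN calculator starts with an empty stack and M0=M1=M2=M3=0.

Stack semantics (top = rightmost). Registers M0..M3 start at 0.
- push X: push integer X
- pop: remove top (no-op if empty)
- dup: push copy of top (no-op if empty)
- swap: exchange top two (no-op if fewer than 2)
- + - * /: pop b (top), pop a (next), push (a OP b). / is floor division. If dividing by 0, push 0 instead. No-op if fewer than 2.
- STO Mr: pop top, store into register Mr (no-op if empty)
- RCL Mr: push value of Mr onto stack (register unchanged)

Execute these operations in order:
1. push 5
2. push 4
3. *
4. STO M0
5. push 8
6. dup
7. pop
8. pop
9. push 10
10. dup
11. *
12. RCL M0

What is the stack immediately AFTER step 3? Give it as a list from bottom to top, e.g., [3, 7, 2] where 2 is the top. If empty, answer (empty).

After op 1 (push 5): stack=[5] mem=[0,0,0,0]
After op 2 (push 4): stack=[5,4] mem=[0,0,0,0]
After op 3 (*): stack=[20] mem=[0,0,0,0]

[20]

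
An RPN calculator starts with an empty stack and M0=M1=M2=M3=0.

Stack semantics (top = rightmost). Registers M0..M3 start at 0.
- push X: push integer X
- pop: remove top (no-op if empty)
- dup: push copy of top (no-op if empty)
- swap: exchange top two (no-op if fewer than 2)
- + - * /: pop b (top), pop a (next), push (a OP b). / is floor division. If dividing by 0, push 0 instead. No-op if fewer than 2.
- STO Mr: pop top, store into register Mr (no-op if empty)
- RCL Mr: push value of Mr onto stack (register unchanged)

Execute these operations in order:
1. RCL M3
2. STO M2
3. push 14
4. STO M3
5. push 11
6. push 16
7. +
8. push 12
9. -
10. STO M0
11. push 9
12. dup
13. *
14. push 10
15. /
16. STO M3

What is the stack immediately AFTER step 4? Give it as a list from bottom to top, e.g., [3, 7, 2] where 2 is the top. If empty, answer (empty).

After op 1 (RCL M3): stack=[0] mem=[0,0,0,0]
After op 2 (STO M2): stack=[empty] mem=[0,0,0,0]
After op 3 (push 14): stack=[14] mem=[0,0,0,0]
After op 4 (STO M3): stack=[empty] mem=[0,0,0,14]

(empty)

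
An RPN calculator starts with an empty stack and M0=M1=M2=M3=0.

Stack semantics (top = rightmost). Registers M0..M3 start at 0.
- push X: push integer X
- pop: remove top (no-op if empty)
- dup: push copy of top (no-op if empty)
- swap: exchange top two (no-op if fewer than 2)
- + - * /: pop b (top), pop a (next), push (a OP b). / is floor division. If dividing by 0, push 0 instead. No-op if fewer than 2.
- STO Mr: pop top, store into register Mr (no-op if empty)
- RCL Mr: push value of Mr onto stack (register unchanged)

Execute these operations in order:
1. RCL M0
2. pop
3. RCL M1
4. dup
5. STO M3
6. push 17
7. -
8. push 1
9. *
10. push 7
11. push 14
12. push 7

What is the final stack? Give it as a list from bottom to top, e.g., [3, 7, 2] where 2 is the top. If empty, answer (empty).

After op 1 (RCL M0): stack=[0] mem=[0,0,0,0]
After op 2 (pop): stack=[empty] mem=[0,0,0,0]
After op 3 (RCL M1): stack=[0] mem=[0,0,0,0]
After op 4 (dup): stack=[0,0] mem=[0,0,0,0]
After op 5 (STO M3): stack=[0] mem=[0,0,0,0]
After op 6 (push 17): stack=[0,17] mem=[0,0,0,0]
After op 7 (-): stack=[-17] mem=[0,0,0,0]
After op 8 (push 1): stack=[-17,1] mem=[0,0,0,0]
After op 9 (*): stack=[-17] mem=[0,0,0,0]
After op 10 (push 7): stack=[-17,7] mem=[0,0,0,0]
After op 11 (push 14): stack=[-17,7,14] mem=[0,0,0,0]
After op 12 (push 7): stack=[-17,7,14,7] mem=[0,0,0,0]

Answer: [-17, 7, 14, 7]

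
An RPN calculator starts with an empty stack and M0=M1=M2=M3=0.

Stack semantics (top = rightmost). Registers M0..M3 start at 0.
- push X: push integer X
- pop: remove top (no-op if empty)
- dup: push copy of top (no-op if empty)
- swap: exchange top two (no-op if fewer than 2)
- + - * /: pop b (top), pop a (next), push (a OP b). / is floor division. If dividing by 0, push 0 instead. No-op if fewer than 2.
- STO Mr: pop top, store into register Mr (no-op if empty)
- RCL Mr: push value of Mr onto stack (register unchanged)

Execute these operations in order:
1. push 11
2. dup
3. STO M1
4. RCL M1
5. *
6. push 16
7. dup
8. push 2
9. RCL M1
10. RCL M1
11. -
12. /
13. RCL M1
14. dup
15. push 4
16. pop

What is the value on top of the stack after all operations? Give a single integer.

Answer: 11

Derivation:
After op 1 (push 11): stack=[11] mem=[0,0,0,0]
After op 2 (dup): stack=[11,11] mem=[0,0,0,0]
After op 3 (STO M1): stack=[11] mem=[0,11,0,0]
After op 4 (RCL M1): stack=[11,11] mem=[0,11,0,0]
After op 5 (*): stack=[121] mem=[0,11,0,0]
After op 6 (push 16): stack=[121,16] mem=[0,11,0,0]
After op 7 (dup): stack=[121,16,16] mem=[0,11,0,0]
After op 8 (push 2): stack=[121,16,16,2] mem=[0,11,0,0]
After op 9 (RCL M1): stack=[121,16,16,2,11] mem=[0,11,0,0]
After op 10 (RCL M1): stack=[121,16,16,2,11,11] mem=[0,11,0,0]
After op 11 (-): stack=[121,16,16,2,0] mem=[0,11,0,0]
After op 12 (/): stack=[121,16,16,0] mem=[0,11,0,0]
After op 13 (RCL M1): stack=[121,16,16,0,11] mem=[0,11,0,0]
After op 14 (dup): stack=[121,16,16,0,11,11] mem=[0,11,0,0]
After op 15 (push 4): stack=[121,16,16,0,11,11,4] mem=[0,11,0,0]
After op 16 (pop): stack=[121,16,16,0,11,11] mem=[0,11,0,0]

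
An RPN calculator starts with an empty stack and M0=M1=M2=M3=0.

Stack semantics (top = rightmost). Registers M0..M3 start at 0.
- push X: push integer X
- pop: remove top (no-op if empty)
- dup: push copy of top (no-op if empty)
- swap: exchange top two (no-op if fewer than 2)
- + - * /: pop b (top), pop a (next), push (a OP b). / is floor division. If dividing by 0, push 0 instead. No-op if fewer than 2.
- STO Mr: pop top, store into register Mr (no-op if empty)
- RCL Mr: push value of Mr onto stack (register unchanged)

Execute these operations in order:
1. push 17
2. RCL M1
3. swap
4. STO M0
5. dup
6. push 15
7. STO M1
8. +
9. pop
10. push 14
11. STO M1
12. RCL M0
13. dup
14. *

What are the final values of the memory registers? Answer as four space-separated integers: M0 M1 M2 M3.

After op 1 (push 17): stack=[17] mem=[0,0,0,0]
After op 2 (RCL M1): stack=[17,0] mem=[0,0,0,0]
After op 3 (swap): stack=[0,17] mem=[0,0,0,0]
After op 4 (STO M0): stack=[0] mem=[17,0,0,0]
After op 5 (dup): stack=[0,0] mem=[17,0,0,0]
After op 6 (push 15): stack=[0,0,15] mem=[17,0,0,0]
After op 7 (STO M1): stack=[0,0] mem=[17,15,0,0]
After op 8 (+): stack=[0] mem=[17,15,0,0]
After op 9 (pop): stack=[empty] mem=[17,15,0,0]
After op 10 (push 14): stack=[14] mem=[17,15,0,0]
After op 11 (STO M1): stack=[empty] mem=[17,14,0,0]
After op 12 (RCL M0): stack=[17] mem=[17,14,0,0]
After op 13 (dup): stack=[17,17] mem=[17,14,0,0]
After op 14 (*): stack=[289] mem=[17,14,0,0]

Answer: 17 14 0 0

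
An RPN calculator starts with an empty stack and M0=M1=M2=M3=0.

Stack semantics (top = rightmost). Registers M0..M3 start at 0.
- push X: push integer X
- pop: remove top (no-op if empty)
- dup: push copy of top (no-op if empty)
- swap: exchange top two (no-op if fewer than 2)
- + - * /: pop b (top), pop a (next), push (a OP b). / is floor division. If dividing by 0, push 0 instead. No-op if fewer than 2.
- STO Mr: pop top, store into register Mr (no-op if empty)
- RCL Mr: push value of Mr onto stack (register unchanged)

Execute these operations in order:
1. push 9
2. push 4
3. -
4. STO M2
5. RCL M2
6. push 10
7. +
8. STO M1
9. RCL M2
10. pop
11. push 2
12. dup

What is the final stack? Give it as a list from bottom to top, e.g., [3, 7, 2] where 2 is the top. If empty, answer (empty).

After op 1 (push 9): stack=[9] mem=[0,0,0,0]
After op 2 (push 4): stack=[9,4] mem=[0,0,0,0]
After op 3 (-): stack=[5] mem=[0,0,0,0]
After op 4 (STO M2): stack=[empty] mem=[0,0,5,0]
After op 5 (RCL M2): stack=[5] mem=[0,0,5,0]
After op 6 (push 10): stack=[5,10] mem=[0,0,5,0]
After op 7 (+): stack=[15] mem=[0,0,5,0]
After op 8 (STO M1): stack=[empty] mem=[0,15,5,0]
After op 9 (RCL M2): stack=[5] mem=[0,15,5,0]
After op 10 (pop): stack=[empty] mem=[0,15,5,0]
After op 11 (push 2): stack=[2] mem=[0,15,5,0]
After op 12 (dup): stack=[2,2] mem=[0,15,5,0]

Answer: [2, 2]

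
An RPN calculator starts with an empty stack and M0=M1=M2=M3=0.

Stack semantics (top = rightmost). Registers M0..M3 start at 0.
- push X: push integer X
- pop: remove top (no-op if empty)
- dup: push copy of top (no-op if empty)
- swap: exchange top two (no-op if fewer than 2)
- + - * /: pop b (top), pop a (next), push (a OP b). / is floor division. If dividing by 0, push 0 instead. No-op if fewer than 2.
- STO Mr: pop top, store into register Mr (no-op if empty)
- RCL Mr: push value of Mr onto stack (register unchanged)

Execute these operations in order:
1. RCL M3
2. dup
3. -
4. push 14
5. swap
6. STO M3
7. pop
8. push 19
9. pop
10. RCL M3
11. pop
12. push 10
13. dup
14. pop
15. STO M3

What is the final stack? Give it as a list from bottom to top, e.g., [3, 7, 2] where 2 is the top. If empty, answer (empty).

Answer: (empty)

Derivation:
After op 1 (RCL M3): stack=[0] mem=[0,0,0,0]
After op 2 (dup): stack=[0,0] mem=[0,0,0,0]
After op 3 (-): stack=[0] mem=[0,0,0,0]
After op 4 (push 14): stack=[0,14] mem=[0,0,0,0]
After op 5 (swap): stack=[14,0] mem=[0,0,0,0]
After op 6 (STO M3): stack=[14] mem=[0,0,0,0]
After op 7 (pop): stack=[empty] mem=[0,0,0,0]
After op 8 (push 19): stack=[19] mem=[0,0,0,0]
After op 9 (pop): stack=[empty] mem=[0,0,0,0]
After op 10 (RCL M3): stack=[0] mem=[0,0,0,0]
After op 11 (pop): stack=[empty] mem=[0,0,0,0]
After op 12 (push 10): stack=[10] mem=[0,0,0,0]
After op 13 (dup): stack=[10,10] mem=[0,0,0,0]
After op 14 (pop): stack=[10] mem=[0,0,0,0]
After op 15 (STO M3): stack=[empty] mem=[0,0,0,10]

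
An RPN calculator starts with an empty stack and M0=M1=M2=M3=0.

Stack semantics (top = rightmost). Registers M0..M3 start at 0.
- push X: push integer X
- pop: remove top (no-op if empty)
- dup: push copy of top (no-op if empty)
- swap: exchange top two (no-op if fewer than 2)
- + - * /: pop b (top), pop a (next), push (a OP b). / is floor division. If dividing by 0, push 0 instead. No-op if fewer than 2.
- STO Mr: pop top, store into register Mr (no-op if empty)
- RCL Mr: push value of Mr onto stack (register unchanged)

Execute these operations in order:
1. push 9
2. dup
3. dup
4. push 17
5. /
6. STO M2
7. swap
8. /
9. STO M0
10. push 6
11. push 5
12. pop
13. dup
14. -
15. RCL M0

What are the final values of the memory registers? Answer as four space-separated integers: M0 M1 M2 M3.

Answer: 1 0 0 0

Derivation:
After op 1 (push 9): stack=[9] mem=[0,0,0,0]
After op 2 (dup): stack=[9,9] mem=[0,0,0,0]
After op 3 (dup): stack=[9,9,9] mem=[0,0,0,0]
After op 4 (push 17): stack=[9,9,9,17] mem=[0,0,0,0]
After op 5 (/): stack=[9,9,0] mem=[0,0,0,0]
After op 6 (STO M2): stack=[9,9] mem=[0,0,0,0]
After op 7 (swap): stack=[9,9] mem=[0,0,0,0]
After op 8 (/): stack=[1] mem=[0,0,0,0]
After op 9 (STO M0): stack=[empty] mem=[1,0,0,0]
After op 10 (push 6): stack=[6] mem=[1,0,0,0]
After op 11 (push 5): stack=[6,5] mem=[1,0,0,0]
After op 12 (pop): stack=[6] mem=[1,0,0,0]
After op 13 (dup): stack=[6,6] mem=[1,0,0,0]
After op 14 (-): stack=[0] mem=[1,0,0,0]
After op 15 (RCL M0): stack=[0,1] mem=[1,0,0,0]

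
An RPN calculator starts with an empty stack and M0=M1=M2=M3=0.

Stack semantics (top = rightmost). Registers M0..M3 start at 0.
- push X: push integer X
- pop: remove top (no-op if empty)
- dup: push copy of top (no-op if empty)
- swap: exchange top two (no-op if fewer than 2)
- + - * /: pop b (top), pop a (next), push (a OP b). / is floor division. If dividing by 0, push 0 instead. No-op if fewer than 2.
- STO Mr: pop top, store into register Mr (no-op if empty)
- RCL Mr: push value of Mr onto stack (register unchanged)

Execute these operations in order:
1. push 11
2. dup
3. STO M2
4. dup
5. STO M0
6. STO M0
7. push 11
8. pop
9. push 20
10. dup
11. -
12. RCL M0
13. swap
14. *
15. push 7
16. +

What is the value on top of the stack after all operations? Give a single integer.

After op 1 (push 11): stack=[11] mem=[0,0,0,0]
After op 2 (dup): stack=[11,11] mem=[0,0,0,0]
After op 3 (STO M2): stack=[11] mem=[0,0,11,0]
After op 4 (dup): stack=[11,11] mem=[0,0,11,0]
After op 5 (STO M0): stack=[11] mem=[11,0,11,0]
After op 6 (STO M0): stack=[empty] mem=[11,0,11,0]
After op 7 (push 11): stack=[11] mem=[11,0,11,0]
After op 8 (pop): stack=[empty] mem=[11,0,11,0]
After op 9 (push 20): stack=[20] mem=[11,0,11,0]
After op 10 (dup): stack=[20,20] mem=[11,0,11,0]
After op 11 (-): stack=[0] mem=[11,0,11,0]
After op 12 (RCL M0): stack=[0,11] mem=[11,0,11,0]
After op 13 (swap): stack=[11,0] mem=[11,0,11,0]
After op 14 (*): stack=[0] mem=[11,0,11,0]
After op 15 (push 7): stack=[0,7] mem=[11,0,11,0]
After op 16 (+): stack=[7] mem=[11,0,11,0]

Answer: 7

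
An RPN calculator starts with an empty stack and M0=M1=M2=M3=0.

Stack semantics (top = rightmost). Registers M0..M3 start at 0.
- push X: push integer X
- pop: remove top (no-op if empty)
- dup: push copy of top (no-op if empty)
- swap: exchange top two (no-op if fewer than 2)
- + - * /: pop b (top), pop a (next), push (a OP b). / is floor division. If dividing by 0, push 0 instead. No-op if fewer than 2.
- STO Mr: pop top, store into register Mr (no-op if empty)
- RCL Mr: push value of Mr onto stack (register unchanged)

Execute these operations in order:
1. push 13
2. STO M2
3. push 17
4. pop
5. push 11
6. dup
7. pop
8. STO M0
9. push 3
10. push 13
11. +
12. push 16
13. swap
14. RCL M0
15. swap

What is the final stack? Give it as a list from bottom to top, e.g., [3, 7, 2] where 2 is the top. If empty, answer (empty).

After op 1 (push 13): stack=[13] mem=[0,0,0,0]
After op 2 (STO M2): stack=[empty] mem=[0,0,13,0]
After op 3 (push 17): stack=[17] mem=[0,0,13,0]
After op 4 (pop): stack=[empty] mem=[0,0,13,0]
After op 5 (push 11): stack=[11] mem=[0,0,13,0]
After op 6 (dup): stack=[11,11] mem=[0,0,13,0]
After op 7 (pop): stack=[11] mem=[0,0,13,0]
After op 8 (STO M0): stack=[empty] mem=[11,0,13,0]
After op 9 (push 3): stack=[3] mem=[11,0,13,0]
After op 10 (push 13): stack=[3,13] mem=[11,0,13,0]
After op 11 (+): stack=[16] mem=[11,0,13,0]
After op 12 (push 16): stack=[16,16] mem=[11,0,13,0]
After op 13 (swap): stack=[16,16] mem=[11,0,13,0]
After op 14 (RCL M0): stack=[16,16,11] mem=[11,0,13,0]
After op 15 (swap): stack=[16,11,16] mem=[11,0,13,0]

Answer: [16, 11, 16]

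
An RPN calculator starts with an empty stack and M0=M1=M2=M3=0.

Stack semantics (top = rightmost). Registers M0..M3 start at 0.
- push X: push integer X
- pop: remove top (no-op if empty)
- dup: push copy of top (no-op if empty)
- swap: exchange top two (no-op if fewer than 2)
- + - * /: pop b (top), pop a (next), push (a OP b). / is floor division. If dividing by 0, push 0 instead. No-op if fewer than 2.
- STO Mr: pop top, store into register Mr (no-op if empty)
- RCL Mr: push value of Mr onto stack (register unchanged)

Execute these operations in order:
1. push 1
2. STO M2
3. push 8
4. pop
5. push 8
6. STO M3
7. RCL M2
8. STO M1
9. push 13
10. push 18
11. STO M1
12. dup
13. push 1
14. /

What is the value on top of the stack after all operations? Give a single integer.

After op 1 (push 1): stack=[1] mem=[0,0,0,0]
After op 2 (STO M2): stack=[empty] mem=[0,0,1,0]
After op 3 (push 8): stack=[8] mem=[0,0,1,0]
After op 4 (pop): stack=[empty] mem=[0,0,1,0]
After op 5 (push 8): stack=[8] mem=[0,0,1,0]
After op 6 (STO M3): stack=[empty] mem=[0,0,1,8]
After op 7 (RCL M2): stack=[1] mem=[0,0,1,8]
After op 8 (STO M1): stack=[empty] mem=[0,1,1,8]
After op 9 (push 13): stack=[13] mem=[0,1,1,8]
After op 10 (push 18): stack=[13,18] mem=[0,1,1,8]
After op 11 (STO M1): stack=[13] mem=[0,18,1,8]
After op 12 (dup): stack=[13,13] mem=[0,18,1,8]
After op 13 (push 1): stack=[13,13,1] mem=[0,18,1,8]
After op 14 (/): stack=[13,13] mem=[0,18,1,8]

Answer: 13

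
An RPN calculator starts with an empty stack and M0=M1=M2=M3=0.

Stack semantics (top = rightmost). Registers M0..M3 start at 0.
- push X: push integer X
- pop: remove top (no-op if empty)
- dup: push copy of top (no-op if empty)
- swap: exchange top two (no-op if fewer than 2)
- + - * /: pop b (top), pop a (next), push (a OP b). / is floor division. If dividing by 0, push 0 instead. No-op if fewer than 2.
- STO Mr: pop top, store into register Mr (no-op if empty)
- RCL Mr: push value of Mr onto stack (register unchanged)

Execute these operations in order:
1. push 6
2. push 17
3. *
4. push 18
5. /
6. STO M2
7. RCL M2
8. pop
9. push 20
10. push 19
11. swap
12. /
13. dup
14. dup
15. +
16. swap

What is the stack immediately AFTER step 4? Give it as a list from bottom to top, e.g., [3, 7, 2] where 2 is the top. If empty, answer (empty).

After op 1 (push 6): stack=[6] mem=[0,0,0,0]
After op 2 (push 17): stack=[6,17] mem=[0,0,0,0]
After op 3 (*): stack=[102] mem=[0,0,0,0]
After op 4 (push 18): stack=[102,18] mem=[0,0,0,0]

[102, 18]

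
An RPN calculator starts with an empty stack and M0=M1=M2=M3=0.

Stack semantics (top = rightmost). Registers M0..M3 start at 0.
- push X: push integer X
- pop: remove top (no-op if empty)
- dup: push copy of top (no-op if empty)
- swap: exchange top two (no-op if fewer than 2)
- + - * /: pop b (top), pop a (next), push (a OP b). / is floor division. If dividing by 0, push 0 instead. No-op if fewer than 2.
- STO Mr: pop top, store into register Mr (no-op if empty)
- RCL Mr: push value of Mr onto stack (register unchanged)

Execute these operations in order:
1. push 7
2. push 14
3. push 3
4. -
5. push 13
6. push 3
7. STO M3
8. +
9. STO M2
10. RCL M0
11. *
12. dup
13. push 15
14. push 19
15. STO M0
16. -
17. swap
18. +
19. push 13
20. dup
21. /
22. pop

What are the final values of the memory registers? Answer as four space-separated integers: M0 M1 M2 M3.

Answer: 19 0 24 3

Derivation:
After op 1 (push 7): stack=[7] mem=[0,0,0,0]
After op 2 (push 14): stack=[7,14] mem=[0,0,0,0]
After op 3 (push 3): stack=[7,14,3] mem=[0,0,0,0]
After op 4 (-): stack=[7,11] mem=[0,0,0,0]
After op 5 (push 13): stack=[7,11,13] mem=[0,0,0,0]
After op 6 (push 3): stack=[7,11,13,3] mem=[0,0,0,0]
After op 7 (STO M3): stack=[7,11,13] mem=[0,0,0,3]
After op 8 (+): stack=[7,24] mem=[0,0,0,3]
After op 9 (STO M2): stack=[7] mem=[0,0,24,3]
After op 10 (RCL M0): stack=[7,0] mem=[0,0,24,3]
After op 11 (*): stack=[0] mem=[0,0,24,3]
After op 12 (dup): stack=[0,0] mem=[0,0,24,3]
After op 13 (push 15): stack=[0,0,15] mem=[0,0,24,3]
After op 14 (push 19): stack=[0,0,15,19] mem=[0,0,24,3]
After op 15 (STO M0): stack=[0,0,15] mem=[19,0,24,3]
After op 16 (-): stack=[0,-15] mem=[19,0,24,3]
After op 17 (swap): stack=[-15,0] mem=[19,0,24,3]
After op 18 (+): stack=[-15] mem=[19,0,24,3]
After op 19 (push 13): stack=[-15,13] mem=[19,0,24,3]
After op 20 (dup): stack=[-15,13,13] mem=[19,0,24,3]
After op 21 (/): stack=[-15,1] mem=[19,0,24,3]
After op 22 (pop): stack=[-15] mem=[19,0,24,3]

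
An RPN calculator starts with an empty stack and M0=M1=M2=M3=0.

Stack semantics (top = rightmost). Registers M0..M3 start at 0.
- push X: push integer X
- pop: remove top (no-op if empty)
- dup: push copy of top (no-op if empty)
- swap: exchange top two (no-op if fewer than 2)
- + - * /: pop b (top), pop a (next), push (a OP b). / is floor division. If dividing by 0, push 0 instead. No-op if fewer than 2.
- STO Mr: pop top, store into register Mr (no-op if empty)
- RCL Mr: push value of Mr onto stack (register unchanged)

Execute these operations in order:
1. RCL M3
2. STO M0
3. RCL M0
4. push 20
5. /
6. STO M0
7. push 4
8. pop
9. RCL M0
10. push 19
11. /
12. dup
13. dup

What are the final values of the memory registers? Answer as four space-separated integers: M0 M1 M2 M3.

Answer: 0 0 0 0

Derivation:
After op 1 (RCL M3): stack=[0] mem=[0,0,0,0]
After op 2 (STO M0): stack=[empty] mem=[0,0,0,0]
After op 3 (RCL M0): stack=[0] mem=[0,0,0,0]
After op 4 (push 20): stack=[0,20] mem=[0,0,0,0]
After op 5 (/): stack=[0] mem=[0,0,0,0]
After op 6 (STO M0): stack=[empty] mem=[0,0,0,0]
After op 7 (push 4): stack=[4] mem=[0,0,0,0]
After op 8 (pop): stack=[empty] mem=[0,0,0,0]
After op 9 (RCL M0): stack=[0] mem=[0,0,0,0]
After op 10 (push 19): stack=[0,19] mem=[0,0,0,0]
After op 11 (/): stack=[0] mem=[0,0,0,0]
After op 12 (dup): stack=[0,0] mem=[0,0,0,0]
After op 13 (dup): stack=[0,0,0] mem=[0,0,0,0]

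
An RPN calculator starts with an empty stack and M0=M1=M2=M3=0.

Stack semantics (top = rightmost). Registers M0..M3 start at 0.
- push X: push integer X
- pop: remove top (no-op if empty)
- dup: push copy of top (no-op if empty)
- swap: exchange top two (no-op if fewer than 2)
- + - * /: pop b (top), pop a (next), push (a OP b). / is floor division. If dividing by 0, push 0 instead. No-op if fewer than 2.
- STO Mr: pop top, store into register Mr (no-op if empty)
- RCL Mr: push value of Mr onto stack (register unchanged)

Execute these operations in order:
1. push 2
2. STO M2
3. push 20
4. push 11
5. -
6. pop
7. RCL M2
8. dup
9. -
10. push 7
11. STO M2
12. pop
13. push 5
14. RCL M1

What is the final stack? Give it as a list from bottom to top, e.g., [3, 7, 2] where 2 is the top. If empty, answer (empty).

After op 1 (push 2): stack=[2] mem=[0,0,0,0]
After op 2 (STO M2): stack=[empty] mem=[0,0,2,0]
After op 3 (push 20): stack=[20] mem=[0,0,2,0]
After op 4 (push 11): stack=[20,11] mem=[0,0,2,0]
After op 5 (-): stack=[9] mem=[0,0,2,0]
After op 6 (pop): stack=[empty] mem=[0,0,2,0]
After op 7 (RCL M2): stack=[2] mem=[0,0,2,0]
After op 8 (dup): stack=[2,2] mem=[0,0,2,0]
After op 9 (-): stack=[0] mem=[0,0,2,0]
After op 10 (push 7): stack=[0,7] mem=[0,0,2,0]
After op 11 (STO M2): stack=[0] mem=[0,0,7,0]
After op 12 (pop): stack=[empty] mem=[0,0,7,0]
After op 13 (push 5): stack=[5] mem=[0,0,7,0]
After op 14 (RCL M1): stack=[5,0] mem=[0,0,7,0]

Answer: [5, 0]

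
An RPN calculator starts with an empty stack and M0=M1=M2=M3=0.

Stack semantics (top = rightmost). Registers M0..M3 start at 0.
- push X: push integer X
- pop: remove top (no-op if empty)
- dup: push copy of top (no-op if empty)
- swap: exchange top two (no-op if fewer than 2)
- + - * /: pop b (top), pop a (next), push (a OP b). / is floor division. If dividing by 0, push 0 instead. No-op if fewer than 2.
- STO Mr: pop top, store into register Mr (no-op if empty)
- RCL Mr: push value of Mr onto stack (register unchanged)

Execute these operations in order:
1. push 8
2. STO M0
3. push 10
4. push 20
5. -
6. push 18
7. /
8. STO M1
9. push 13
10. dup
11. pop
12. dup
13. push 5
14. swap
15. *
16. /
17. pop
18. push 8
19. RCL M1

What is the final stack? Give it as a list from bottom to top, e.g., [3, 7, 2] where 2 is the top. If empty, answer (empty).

Answer: [8, -1]

Derivation:
After op 1 (push 8): stack=[8] mem=[0,0,0,0]
After op 2 (STO M0): stack=[empty] mem=[8,0,0,0]
After op 3 (push 10): stack=[10] mem=[8,0,0,0]
After op 4 (push 20): stack=[10,20] mem=[8,0,0,0]
After op 5 (-): stack=[-10] mem=[8,0,0,0]
After op 6 (push 18): stack=[-10,18] mem=[8,0,0,0]
After op 7 (/): stack=[-1] mem=[8,0,0,0]
After op 8 (STO M1): stack=[empty] mem=[8,-1,0,0]
After op 9 (push 13): stack=[13] mem=[8,-1,0,0]
After op 10 (dup): stack=[13,13] mem=[8,-1,0,0]
After op 11 (pop): stack=[13] mem=[8,-1,0,0]
After op 12 (dup): stack=[13,13] mem=[8,-1,0,0]
After op 13 (push 5): stack=[13,13,5] mem=[8,-1,0,0]
After op 14 (swap): stack=[13,5,13] mem=[8,-1,0,0]
After op 15 (*): stack=[13,65] mem=[8,-1,0,0]
After op 16 (/): stack=[0] mem=[8,-1,0,0]
After op 17 (pop): stack=[empty] mem=[8,-1,0,0]
After op 18 (push 8): stack=[8] mem=[8,-1,0,0]
After op 19 (RCL M1): stack=[8,-1] mem=[8,-1,0,0]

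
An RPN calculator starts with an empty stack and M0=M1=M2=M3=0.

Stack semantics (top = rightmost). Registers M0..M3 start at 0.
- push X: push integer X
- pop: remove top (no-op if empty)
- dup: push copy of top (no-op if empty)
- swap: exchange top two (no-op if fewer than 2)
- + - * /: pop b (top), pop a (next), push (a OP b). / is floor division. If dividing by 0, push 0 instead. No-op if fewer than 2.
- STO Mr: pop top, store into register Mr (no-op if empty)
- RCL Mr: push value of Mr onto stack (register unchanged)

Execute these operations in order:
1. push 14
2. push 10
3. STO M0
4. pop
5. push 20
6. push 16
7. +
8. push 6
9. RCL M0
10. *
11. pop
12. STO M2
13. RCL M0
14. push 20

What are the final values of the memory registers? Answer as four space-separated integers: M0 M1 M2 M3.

Answer: 10 0 36 0

Derivation:
After op 1 (push 14): stack=[14] mem=[0,0,0,0]
After op 2 (push 10): stack=[14,10] mem=[0,0,0,0]
After op 3 (STO M0): stack=[14] mem=[10,0,0,0]
After op 4 (pop): stack=[empty] mem=[10,0,0,0]
After op 5 (push 20): stack=[20] mem=[10,0,0,0]
After op 6 (push 16): stack=[20,16] mem=[10,0,0,0]
After op 7 (+): stack=[36] mem=[10,0,0,0]
After op 8 (push 6): stack=[36,6] mem=[10,0,0,0]
After op 9 (RCL M0): stack=[36,6,10] mem=[10,0,0,0]
After op 10 (*): stack=[36,60] mem=[10,0,0,0]
After op 11 (pop): stack=[36] mem=[10,0,0,0]
After op 12 (STO M2): stack=[empty] mem=[10,0,36,0]
After op 13 (RCL M0): stack=[10] mem=[10,0,36,0]
After op 14 (push 20): stack=[10,20] mem=[10,0,36,0]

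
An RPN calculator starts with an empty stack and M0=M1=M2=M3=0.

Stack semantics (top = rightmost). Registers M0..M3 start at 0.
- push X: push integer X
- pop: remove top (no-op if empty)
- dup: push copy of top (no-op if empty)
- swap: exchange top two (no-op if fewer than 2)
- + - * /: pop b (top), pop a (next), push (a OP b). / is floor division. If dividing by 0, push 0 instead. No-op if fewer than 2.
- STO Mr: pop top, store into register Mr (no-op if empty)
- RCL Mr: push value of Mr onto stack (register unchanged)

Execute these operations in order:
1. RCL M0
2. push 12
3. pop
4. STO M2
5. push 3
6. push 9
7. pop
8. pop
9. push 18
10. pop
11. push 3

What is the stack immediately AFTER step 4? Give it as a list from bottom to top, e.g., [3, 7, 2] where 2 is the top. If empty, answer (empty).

After op 1 (RCL M0): stack=[0] mem=[0,0,0,0]
After op 2 (push 12): stack=[0,12] mem=[0,0,0,0]
After op 3 (pop): stack=[0] mem=[0,0,0,0]
After op 4 (STO M2): stack=[empty] mem=[0,0,0,0]

(empty)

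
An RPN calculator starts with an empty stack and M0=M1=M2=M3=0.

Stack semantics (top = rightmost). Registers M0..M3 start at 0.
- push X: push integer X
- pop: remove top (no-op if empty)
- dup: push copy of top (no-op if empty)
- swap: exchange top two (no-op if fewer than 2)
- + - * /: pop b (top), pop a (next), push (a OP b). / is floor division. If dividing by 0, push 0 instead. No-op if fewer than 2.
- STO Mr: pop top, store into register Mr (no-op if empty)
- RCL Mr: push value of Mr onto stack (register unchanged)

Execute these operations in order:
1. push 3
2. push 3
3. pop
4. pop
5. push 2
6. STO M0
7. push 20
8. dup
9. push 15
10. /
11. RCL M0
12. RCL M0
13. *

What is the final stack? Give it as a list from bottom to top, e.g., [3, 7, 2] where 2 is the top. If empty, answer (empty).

After op 1 (push 3): stack=[3] mem=[0,0,0,0]
After op 2 (push 3): stack=[3,3] mem=[0,0,0,0]
After op 3 (pop): stack=[3] mem=[0,0,0,0]
After op 4 (pop): stack=[empty] mem=[0,0,0,0]
After op 5 (push 2): stack=[2] mem=[0,0,0,0]
After op 6 (STO M0): stack=[empty] mem=[2,0,0,0]
After op 7 (push 20): stack=[20] mem=[2,0,0,0]
After op 8 (dup): stack=[20,20] mem=[2,0,0,0]
After op 9 (push 15): stack=[20,20,15] mem=[2,0,0,0]
After op 10 (/): stack=[20,1] mem=[2,0,0,0]
After op 11 (RCL M0): stack=[20,1,2] mem=[2,0,0,0]
After op 12 (RCL M0): stack=[20,1,2,2] mem=[2,0,0,0]
After op 13 (*): stack=[20,1,4] mem=[2,0,0,0]

Answer: [20, 1, 4]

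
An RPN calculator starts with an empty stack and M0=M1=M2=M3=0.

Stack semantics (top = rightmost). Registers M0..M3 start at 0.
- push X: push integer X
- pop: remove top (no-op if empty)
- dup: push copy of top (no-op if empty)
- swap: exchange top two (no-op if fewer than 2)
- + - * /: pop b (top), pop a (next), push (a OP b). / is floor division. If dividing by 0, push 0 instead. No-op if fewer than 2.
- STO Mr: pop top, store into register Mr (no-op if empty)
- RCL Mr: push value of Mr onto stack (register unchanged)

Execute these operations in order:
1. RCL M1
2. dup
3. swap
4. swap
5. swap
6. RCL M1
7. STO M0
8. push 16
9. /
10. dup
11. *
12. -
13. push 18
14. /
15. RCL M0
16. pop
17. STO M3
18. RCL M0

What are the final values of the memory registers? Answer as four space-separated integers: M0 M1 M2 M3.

Answer: 0 0 0 0

Derivation:
After op 1 (RCL M1): stack=[0] mem=[0,0,0,0]
After op 2 (dup): stack=[0,0] mem=[0,0,0,0]
After op 3 (swap): stack=[0,0] mem=[0,0,0,0]
After op 4 (swap): stack=[0,0] mem=[0,0,0,0]
After op 5 (swap): stack=[0,0] mem=[0,0,0,0]
After op 6 (RCL M1): stack=[0,0,0] mem=[0,0,0,0]
After op 7 (STO M0): stack=[0,0] mem=[0,0,0,0]
After op 8 (push 16): stack=[0,0,16] mem=[0,0,0,0]
After op 9 (/): stack=[0,0] mem=[0,0,0,0]
After op 10 (dup): stack=[0,0,0] mem=[0,0,0,0]
After op 11 (*): stack=[0,0] mem=[0,0,0,0]
After op 12 (-): stack=[0] mem=[0,0,0,0]
After op 13 (push 18): stack=[0,18] mem=[0,0,0,0]
After op 14 (/): stack=[0] mem=[0,0,0,0]
After op 15 (RCL M0): stack=[0,0] mem=[0,0,0,0]
After op 16 (pop): stack=[0] mem=[0,0,0,0]
After op 17 (STO M3): stack=[empty] mem=[0,0,0,0]
After op 18 (RCL M0): stack=[0] mem=[0,0,0,0]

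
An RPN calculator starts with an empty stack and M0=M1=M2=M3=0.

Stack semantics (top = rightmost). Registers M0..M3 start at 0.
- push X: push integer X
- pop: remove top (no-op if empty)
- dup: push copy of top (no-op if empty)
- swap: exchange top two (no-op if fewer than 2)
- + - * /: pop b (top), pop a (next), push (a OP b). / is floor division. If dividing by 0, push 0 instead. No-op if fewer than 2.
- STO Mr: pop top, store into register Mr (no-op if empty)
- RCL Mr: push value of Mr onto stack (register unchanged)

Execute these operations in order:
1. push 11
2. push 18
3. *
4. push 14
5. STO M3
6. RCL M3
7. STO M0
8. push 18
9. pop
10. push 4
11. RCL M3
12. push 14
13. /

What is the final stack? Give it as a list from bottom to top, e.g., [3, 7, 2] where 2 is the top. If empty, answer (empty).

Answer: [198, 4, 1]

Derivation:
After op 1 (push 11): stack=[11] mem=[0,0,0,0]
After op 2 (push 18): stack=[11,18] mem=[0,0,0,0]
After op 3 (*): stack=[198] mem=[0,0,0,0]
After op 4 (push 14): stack=[198,14] mem=[0,0,0,0]
After op 5 (STO M3): stack=[198] mem=[0,0,0,14]
After op 6 (RCL M3): stack=[198,14] mem=[0,0,0,14]
After op 7 (STO M0): stack=[198] mem=[14,0,0,14]
After op 8 (push 18): stack=[198,18] mem=[14,0,0,14]
After op 9 (pop): stack=[198] mem=[14,0,0,14]
After op 10 (push 4): stack=[198,4] mem=[14,0,0,14]
After op 11 (RCL M3): stack=[198,4,14] mem=[14,0,0,14]
After op 12 (push 14): stack=[198,4,14,14] mem=[14,0,0,14]
After op 13 (/): stack=[198,4,1] mem=[14,0,0,14]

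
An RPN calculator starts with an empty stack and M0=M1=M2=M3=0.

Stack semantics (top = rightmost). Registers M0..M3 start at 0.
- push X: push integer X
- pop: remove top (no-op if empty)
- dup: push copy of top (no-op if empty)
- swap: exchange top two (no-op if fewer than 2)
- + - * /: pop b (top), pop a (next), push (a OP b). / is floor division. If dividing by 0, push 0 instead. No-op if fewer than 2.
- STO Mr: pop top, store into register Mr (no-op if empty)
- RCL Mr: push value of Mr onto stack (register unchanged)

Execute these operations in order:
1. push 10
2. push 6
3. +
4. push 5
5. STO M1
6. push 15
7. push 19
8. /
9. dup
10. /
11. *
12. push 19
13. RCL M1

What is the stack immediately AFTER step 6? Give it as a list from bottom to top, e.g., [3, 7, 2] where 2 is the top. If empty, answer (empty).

After op 1 (push 10): stack=[10] mem=[0,0,0,0]
After op 2 (push 6): stack=[10,6] mem=[0,0,0,0]
After op 3 (+): stack=[16] mem=[0,0,0,0]
After op 4 (push 5): stack=[16,5] mem=[0,0,0,0]
After op 5 (STO M1): stack=[16] mem=[0,5,0,0]
After op 6 (push 15): stack=[16,15] mem=[0,5,0,0]

[16, 15]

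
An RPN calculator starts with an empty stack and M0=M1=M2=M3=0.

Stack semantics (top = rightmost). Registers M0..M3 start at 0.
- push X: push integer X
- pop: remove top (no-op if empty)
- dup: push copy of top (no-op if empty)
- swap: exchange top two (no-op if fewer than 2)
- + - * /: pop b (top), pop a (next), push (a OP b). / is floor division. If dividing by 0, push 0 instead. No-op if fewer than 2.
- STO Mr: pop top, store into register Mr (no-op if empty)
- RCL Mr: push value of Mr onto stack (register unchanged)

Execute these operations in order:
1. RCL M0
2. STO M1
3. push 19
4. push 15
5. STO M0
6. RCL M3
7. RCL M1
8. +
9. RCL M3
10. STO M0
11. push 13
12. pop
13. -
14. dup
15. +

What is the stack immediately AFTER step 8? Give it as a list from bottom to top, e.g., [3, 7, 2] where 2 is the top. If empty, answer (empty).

After op 1 (RCL M0): stack=[0] mem=[0,0,0,0]
After op 2 (STO M1): stack=[empty] mem=[0,0,0,0]
After op 3 (push 19): stack=[19] mem=[0,0,0,0]
After op 4 (push 15): stack=[19,15] mem=[0,0,0,0]
After op 5 (STO M0): stack=[19] mem=[15,0,0,0]
After op 6 (RCL M3): stack=[19,0] mem=[15,0,0,0]
After op 7 (RCL M1): stack=[19,0,0] mem=[15,0,0,0]
After op 8 (+): stack=[19,0] mem=[15,0,0,0]

[19, 0]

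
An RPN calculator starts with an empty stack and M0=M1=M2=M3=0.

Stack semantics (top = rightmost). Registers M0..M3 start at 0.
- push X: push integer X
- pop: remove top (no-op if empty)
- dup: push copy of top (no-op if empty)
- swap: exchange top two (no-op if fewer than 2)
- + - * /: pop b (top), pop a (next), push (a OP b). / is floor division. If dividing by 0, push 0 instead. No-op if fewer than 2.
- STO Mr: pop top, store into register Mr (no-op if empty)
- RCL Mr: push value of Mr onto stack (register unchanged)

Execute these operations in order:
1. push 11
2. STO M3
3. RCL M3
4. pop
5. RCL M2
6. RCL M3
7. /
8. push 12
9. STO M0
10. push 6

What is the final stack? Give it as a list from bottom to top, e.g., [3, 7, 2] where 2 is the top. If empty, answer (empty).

After op 1 (push 11): stack=[11] mem=[0,0,0,0]
After op 2 (STO M3): stack=[empty] mem=[0,0,0,11]
After op 3 (RCL M3): stack=[11] mem=[0,0,0,11]
After op 4 (pop): stack=[empty] mem=[0,0,0,11]
After op 5 (RCL M2): stack=[0] mem=[0,0,0,11]
After op 6 (RCL M3): stack=[0,11] mem=[0,0,0,11]
After op 7 (/): stack=[0] mem=[0,0,0,11]
After op 8 (push 12): stack=[0,12] mem=[0,0,0,11]
After op 9 (STO M0): stack=[0] mem=[12,0,0,11]
After op 10 (push 6): stack=[0,6] mem=[12,0,0,11]

Answer: [0, 6]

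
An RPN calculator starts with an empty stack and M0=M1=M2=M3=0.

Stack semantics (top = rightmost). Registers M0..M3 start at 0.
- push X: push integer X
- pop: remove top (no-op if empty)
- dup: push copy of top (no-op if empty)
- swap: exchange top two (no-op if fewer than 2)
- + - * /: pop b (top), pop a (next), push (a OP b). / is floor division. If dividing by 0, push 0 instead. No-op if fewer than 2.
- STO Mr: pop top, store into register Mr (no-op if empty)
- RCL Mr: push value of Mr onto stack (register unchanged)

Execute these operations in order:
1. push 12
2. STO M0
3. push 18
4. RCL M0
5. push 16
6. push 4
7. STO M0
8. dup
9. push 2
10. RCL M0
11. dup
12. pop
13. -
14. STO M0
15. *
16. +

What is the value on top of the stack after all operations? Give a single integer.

After op 1 (push 12): stack=[12] mem=[0,0,0,0]
After op 2 (STO M0): stack=[empty] mem=[12,0,0,0]
After op 3 (push 18): stack=[18] mem=[12,0,0,0]
After op 4 (RCL M0): stack=[18,12] mem=[12,0,0,0]
After op 5 (push 16): stack=[18,12,16] mem=[12,0,0,0]
After op 6 (push 4): stack=[18,12,16,4] mem=[12,0,0,0]
After op 7 (STO M0): stack=[18,12,16] mem=[4,0,0,0]
After op 8 (dup): stack=[18,12,16,16] mem=[4,0,0,0]
After op 9 (push 2): stack=[18,12,16,16,2] mem=[4,0,0,0]
After op 10 (RCL M0): stack=[18,12,16,16,2,4] mem=[4,0,0,0]
After op 11 (dup): stack=[18,12,16,16,2,4,4] mem=[4,0,0,0]
After op 12 (pop): stack=[18,12,16,16,2,4] mem=[4,0,0,0]
After op 13 (-): stack=[18,12,16,16,-2] mem=[4,0,0,0]
After op 14 (STO M0): stack=[18,12,16,16] mem=[-2,0,0,0]
After op 15 (*): stack=[18,12,256] mem=[-2,0,0,0]
After op 16 (+): stack=[18,268] mem=[-2,0,0,0]

Answer: 268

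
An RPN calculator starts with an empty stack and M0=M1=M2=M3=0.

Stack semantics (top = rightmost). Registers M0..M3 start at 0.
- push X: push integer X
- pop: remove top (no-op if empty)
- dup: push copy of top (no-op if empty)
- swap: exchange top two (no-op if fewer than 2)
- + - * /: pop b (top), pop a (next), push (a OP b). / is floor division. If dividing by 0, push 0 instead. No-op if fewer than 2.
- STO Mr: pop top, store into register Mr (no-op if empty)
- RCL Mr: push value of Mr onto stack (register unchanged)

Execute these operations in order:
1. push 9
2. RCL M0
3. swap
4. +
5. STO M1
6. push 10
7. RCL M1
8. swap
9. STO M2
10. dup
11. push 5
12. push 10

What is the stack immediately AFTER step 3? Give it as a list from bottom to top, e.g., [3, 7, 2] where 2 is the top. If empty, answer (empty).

After op 1 (push 9): stack=[9] mem=[0,0,0,0]
After op 2 (RCL M0): stack=[9,0] mem=[0,0,0,0]
After op 3 (swap): stack=[0,9] mem=[0,0,0,0]

[0, 9]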